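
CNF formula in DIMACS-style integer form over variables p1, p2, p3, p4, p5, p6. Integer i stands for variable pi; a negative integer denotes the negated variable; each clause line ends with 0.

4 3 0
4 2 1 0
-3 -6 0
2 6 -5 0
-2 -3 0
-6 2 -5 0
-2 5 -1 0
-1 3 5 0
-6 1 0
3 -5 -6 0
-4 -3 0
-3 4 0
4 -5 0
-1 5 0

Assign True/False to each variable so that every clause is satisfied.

p1=F, p2=T, p3=F, p4=T, p5=T, p6=F

Check each clause:
  1. (p3 || p4) — p4 is true.
  2. (p2 || p1 || p4) — p2 is true.
  3. (!p3 || !p6) — !p6 is true.
  4. (p2 || !p5 || p6) — p2 is true.
  5. (!p2 || !p3) — !p3 is true.
  6. (p2 || !p5 || !p6) — !p6 is true.
  7. (p5 || !p2 || !p1) — p5 is true.
  8. (p5 || p3 || !p1) — p5 is true.
  9. (p1 || !p6) — !p6 is true.
  10. (!p5 || !p6 || p3) — !p6 is true.
  11. (!p4 || !p3) — !p3 is true.
  12. (!p3 || p4) — p4 is true.
  13. (!p5 || p4) — p4 is true.
  14. (p5 || !p1) — p5 is true.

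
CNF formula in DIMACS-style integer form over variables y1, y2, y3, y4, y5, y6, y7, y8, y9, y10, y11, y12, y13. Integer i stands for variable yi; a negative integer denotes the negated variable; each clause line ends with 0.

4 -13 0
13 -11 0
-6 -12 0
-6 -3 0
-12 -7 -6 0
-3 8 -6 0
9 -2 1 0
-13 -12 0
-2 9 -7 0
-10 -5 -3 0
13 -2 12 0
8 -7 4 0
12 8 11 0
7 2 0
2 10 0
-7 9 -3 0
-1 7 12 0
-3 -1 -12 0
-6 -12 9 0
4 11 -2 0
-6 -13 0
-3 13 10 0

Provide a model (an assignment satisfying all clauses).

y1=T, y2=F, y3=F, y4=F, y5=T, y6=F, y7=T, y8=T, y9=F, y10=T, y11=F, y12=F, y13=F

Pure literal: y3 appears only negated; assign y3 = False.
y6 occurs only negated in the remaining clauses — set y6 = False.
Branch on y1: take y1 = True.
Branch on y2: take y2 = False.
  then y7 is forced to True.
  then y10 is forced to True.
For the remaining variables, y4 = False, y5 = True, y8 = True, y9 = False, y11 = False, y12 = False, y13 = False works.
Check each clause:
  1. (y4 | ~y13) — ~y13 is true.
  2. (y13 | ~y11) — ~y11 is true.
  3. (~y12 | ~y6) — ~y6 is true.
  4. (~y3 | ~y6) — ~y6 is true.
  5. (~y7 | ~y6 | ~y12) — ~y6 is true.
  6. (y8 | ~y3 | ~y6) — y8 is true.
  7. (y1 | ~y2 | y9) — ~y2 is true.
  8. (~y12 | ~y13) — ~y13 is true.
  9. (y9 | ~y7 | ~y2) — ~y2 is true.
  10. (~y3 | ~y5 | ~y10) — ~y3 is true.
  11. (y12 | y13 | ~y2) — ~y2 is true.
  12. (y8 | ~y7 | y4) — y8 is true.
  13. (y12 | y8 | y11) — y8 is true.
  14. (y2 | y7) — y7 is true.
  15. (y2 | y10) — y10 is true.
  16. (~y3 | ~y7 | y9) — ~y3 is true.
  17. (~y1 | y7 | y12) — y7 is true.
  18. (~y12 | ~y1 | ~y3) — ~y12 is true.
  19. (~y6 | y9 | ~y12) — ~y6 is true.
  20. (~y2 | y11 | y4) — ~y2 is true.
  21. (~y13 | ~y6) — ~y6 is true.
  22. (~y3 | y10 | y13) — y10 is true.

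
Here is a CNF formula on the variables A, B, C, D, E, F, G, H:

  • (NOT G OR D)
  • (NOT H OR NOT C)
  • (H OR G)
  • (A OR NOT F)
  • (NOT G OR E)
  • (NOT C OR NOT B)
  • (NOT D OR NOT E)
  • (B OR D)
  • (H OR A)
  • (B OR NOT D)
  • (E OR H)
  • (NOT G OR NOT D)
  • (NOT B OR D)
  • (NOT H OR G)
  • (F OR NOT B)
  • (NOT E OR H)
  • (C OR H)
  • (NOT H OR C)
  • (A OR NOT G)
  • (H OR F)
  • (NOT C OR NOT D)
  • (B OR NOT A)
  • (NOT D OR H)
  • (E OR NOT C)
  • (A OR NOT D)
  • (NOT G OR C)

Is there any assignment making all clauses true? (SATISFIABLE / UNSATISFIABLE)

UNSATISFIABLE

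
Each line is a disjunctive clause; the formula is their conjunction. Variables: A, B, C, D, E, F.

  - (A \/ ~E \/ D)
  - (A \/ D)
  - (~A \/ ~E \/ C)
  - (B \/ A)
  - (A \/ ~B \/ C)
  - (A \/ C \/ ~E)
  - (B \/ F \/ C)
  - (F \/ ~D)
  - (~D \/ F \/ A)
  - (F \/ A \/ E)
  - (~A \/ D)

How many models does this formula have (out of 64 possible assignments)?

8

Split on A, then D.
  A=T, D=T: B free; 3 ways for (C,E,F) × 2^1 = 6.
  A=T, D=F: a clause becomes empty — 0.
  A=F, D=T: remaining (B,C,E,F) ∈ {(T,T,F,T); (T,T,T,T)} — 2.
  A=F, D=F: a clause becomes empty — 0.
Total: 6 + 0 + 2 + 0 = 8.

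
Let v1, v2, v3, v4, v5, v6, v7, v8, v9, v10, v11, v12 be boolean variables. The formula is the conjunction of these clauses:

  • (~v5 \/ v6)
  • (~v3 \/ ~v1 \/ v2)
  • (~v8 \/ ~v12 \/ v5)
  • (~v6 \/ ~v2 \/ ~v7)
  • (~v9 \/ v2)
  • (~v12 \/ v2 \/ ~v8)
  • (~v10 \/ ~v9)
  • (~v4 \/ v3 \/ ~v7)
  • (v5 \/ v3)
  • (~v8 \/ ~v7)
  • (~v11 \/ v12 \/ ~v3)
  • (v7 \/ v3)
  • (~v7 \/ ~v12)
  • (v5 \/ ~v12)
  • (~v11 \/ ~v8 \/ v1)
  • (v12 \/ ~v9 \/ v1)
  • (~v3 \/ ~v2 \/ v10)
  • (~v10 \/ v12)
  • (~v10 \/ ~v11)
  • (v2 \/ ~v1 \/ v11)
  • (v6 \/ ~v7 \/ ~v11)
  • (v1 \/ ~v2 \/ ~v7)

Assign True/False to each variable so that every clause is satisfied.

v1=0, v2=0, v3=1, v4=1, v5=1, v6=1, v7=0, v8=0, v9=0, v10=1, v11=0, v12=1

v8 occurs only negated in the remaining clauses — set v8 = False.
v9 occurs only negated in the remaining clauses — set v9 = False.
Set v1 = False and propagate.
Branch on v2: take v2 = False.
For the remaining variables, v3 = True, v4 = True, v5 = True, v6 = True, v7 = False, v10 = True, v11 = False, v12 = True works.
Every clause has at least one true literal under this assignment.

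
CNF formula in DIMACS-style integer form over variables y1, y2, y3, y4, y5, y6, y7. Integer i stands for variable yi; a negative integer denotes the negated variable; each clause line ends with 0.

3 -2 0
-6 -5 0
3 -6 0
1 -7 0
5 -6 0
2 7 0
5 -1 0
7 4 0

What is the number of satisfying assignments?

Split on y5, then y6.
  y5=T, y6=T: a clause becomes empty — 0.
  y5=T, y6=F: 8 of the 32 assignments to (y1,y2,y3,y4,y7) work.
  y5=F, y6=T: a clause becomes empty — 0.
  y5=F, y6=F: remaining (y1,y2,y3,y4,y7) ∈ {(F,T,T,T,F)} — 1.
Total: 0 + 8 + 0 + 1 = 9.

9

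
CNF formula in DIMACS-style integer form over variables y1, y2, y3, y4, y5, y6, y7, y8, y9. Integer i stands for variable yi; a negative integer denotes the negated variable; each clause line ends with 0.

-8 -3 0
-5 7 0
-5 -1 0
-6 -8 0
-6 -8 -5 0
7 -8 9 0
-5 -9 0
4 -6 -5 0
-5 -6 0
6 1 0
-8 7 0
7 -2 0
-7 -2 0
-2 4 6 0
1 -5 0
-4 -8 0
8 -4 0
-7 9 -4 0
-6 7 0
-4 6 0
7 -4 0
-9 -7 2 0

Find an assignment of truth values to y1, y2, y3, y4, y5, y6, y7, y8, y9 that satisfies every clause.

Pure literal: y5 appears only negated; assign y5 = False.
Set y1 = True and propagate.
Branch on y2: take y2 = False.
The remaining clauses are satisfied by y3 = True, y4 = False, y6 = True, y7 = True, y8 = False, y9 = False.
Every clause has at least one true literal under this assignment.

y1 = T  y2 = F  y3 = T  y4 = F  y5 = F  y6 = T  y7 = T  y8 = F  y9 = F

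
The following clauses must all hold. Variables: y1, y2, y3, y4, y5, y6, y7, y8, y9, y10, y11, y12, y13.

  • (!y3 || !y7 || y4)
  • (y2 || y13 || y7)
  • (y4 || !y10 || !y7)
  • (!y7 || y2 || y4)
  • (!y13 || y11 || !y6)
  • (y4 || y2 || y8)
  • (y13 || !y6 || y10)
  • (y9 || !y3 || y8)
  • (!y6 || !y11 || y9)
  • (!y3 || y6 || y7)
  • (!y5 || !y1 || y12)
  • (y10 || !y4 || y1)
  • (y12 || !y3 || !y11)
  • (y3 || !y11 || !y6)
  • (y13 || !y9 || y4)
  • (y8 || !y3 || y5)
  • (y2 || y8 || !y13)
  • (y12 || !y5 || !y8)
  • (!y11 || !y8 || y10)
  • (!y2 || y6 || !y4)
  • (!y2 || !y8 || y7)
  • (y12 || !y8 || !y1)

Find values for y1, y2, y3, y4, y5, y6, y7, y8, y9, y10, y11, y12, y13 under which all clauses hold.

y12 occurs only positively in the remaining clauses — set y12 = True.
Try y1 = False.
Branch on y2: take y2 = True.
The remaining clauses are satisfied by y3 = True, y4 = True, y5 = True, y6 = True, y7 = True, y8 = True, y9 = True, y10 = True, y11 = True, y13 = False.

y1 = 0, y2 = 1, y3 = 1, y4 = 1, y5 = 1, y6 = 1, y7 = 1, y8 = 1, y9 = 1, y10 = 1, y11 = 1, y12 = 1, y13 = 0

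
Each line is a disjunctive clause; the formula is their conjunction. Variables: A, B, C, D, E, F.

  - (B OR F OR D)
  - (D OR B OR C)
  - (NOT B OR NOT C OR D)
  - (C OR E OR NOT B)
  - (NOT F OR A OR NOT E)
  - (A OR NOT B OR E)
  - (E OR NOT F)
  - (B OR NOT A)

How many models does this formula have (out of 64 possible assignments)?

14

Case analysis on B and E:
  B=1, E=1: 9 of the 16 assignments to (A,C,D,F) work.
  B=1, E=0: remaining (A,C,D,F) ∈ {(1,1,1,0)} — 1.
  B=0, E=1: remaining (A,C,D,F) ∈ {(0,0,1,0); (0,1,1,0)} — 2.
  B=0, E=0: remaining (A,C,D,F) ∈ {(0,0,1,0); (0,1,1,0)} — 2.
Total: 9 + 1 + 2 + 2 = 14.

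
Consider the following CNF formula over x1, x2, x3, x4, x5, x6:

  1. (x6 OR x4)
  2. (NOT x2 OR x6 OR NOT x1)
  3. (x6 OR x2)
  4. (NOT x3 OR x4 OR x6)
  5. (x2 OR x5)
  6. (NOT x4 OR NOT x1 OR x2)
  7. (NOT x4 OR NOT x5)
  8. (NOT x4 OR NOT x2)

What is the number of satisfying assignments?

Case analysis on x2 and x4:
  x2=T, x4=T: a clause becomes empty — 0.
  x2=T, x4=F: forces x6=T; x1, x3, x5 free → 2^3 = 8.
  x2=F, x4=T: a clause becomes empty — 0.
  x2=F, x4=F: remaining (x1,x3,x5,x6) ∈ {(F,F,T,T); (F,T,T,T); (T,F,T,T); (T,T,T,T)} — 4.
Total: 0 + 8 + 0 + 4 = 12.

12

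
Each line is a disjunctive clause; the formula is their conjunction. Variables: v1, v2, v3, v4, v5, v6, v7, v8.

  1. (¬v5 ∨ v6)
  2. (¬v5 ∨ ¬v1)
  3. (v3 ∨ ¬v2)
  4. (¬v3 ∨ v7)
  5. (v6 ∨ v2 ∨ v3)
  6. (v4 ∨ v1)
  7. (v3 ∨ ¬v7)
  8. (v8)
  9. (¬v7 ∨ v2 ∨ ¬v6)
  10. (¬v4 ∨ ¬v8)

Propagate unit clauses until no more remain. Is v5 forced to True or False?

False

(v8) is a unit clause: v8 = True.
In (¬v8 ∨ ¬v4), ¬v8 is now false; ¬v4 must hold, so v4 = False.
In (v4 ∨ v1), v4 is now false; v1 must hold, so v1 = True.
(¬v1 ∨ ¬v5) with v1 = True leaves only ¬v5, so v5 = False.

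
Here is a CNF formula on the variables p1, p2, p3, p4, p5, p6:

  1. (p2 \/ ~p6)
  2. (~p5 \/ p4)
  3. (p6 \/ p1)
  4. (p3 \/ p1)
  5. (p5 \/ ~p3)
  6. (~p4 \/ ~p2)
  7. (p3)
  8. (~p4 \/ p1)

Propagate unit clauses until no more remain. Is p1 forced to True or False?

True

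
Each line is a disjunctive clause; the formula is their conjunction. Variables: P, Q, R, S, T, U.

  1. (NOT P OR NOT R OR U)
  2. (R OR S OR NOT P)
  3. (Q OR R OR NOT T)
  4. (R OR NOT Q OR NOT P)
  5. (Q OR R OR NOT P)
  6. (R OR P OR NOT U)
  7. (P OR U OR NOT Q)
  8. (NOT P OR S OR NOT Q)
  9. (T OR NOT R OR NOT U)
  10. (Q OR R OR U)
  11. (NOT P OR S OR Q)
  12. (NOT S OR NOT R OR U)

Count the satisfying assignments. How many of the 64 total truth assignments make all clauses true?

8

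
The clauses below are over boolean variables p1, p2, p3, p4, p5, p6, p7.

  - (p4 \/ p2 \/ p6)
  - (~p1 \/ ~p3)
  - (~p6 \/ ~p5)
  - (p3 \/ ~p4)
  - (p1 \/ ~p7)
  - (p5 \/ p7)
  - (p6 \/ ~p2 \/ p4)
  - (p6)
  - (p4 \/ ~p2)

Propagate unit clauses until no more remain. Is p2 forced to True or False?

False

(p6) is a unit clause: p6 = True.
(~p5 \/ ~p6): since p6 = True, the clause reduces to (~p5). p5 = False.
From (p5 \/ p7) and p5 = False: p7 = True.
From (p1 \/ ~p7) and p7 = True: p1 = True.
In (~p3 \/ ~p1), ~p1 is now false; ~p3 must hold, so p3 = False.
From (~p4 \/ p3) and p3 = False: p4 = False.
From (p4 \/ ~p2) and p4 = False: p2 = False.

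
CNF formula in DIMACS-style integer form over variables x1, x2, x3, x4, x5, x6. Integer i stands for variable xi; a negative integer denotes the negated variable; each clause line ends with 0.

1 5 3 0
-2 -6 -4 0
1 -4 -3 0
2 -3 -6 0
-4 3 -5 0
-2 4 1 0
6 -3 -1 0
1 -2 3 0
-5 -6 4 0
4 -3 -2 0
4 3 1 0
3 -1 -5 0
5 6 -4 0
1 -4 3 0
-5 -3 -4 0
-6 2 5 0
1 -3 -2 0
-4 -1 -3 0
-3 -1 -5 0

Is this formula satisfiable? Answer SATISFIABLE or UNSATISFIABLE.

SATISFIABLE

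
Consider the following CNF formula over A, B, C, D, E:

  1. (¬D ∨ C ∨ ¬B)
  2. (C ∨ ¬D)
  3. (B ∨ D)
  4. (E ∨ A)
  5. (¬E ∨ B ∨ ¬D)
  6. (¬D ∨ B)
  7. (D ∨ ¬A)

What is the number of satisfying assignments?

5

Satisfying assignments:
  A=F B=T C=F D=F E=T
  A=F B=T C=T D=F E=T
  A=F B=T C=T D=T E=T
  A=T B=T C=T D=T E=F
  A=T B=T C=T D=T E=T
That's 5 in total.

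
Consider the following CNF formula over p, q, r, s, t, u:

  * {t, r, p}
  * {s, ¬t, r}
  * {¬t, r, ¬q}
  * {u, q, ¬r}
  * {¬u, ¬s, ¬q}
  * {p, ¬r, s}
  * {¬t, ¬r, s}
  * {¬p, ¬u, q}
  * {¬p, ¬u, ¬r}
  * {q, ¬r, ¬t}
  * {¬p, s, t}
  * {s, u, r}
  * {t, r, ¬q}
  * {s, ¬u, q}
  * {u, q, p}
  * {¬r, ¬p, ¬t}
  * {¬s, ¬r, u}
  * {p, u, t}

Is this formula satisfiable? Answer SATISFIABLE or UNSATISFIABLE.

Set p = True and propagate.
The remaining clauses are satisfied by q = False, r = False, s = True, t = False, u = False.
Every clause has at least one true literal under this assignment.
So p = 1  q = 0  r = 0  s = 1  t = 0  u = 0 is a satisfying assignment.

SATISFIABLE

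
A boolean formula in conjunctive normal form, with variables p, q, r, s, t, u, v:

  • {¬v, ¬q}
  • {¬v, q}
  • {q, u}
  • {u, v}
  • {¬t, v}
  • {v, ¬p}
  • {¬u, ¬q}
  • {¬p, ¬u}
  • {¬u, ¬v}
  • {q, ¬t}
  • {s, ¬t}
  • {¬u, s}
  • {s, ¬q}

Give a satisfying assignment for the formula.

p = 0  q = 0  r = 0  s = 1  t = 0  u = 1  v = 0

Check each clause:
  1. {¬v, ¬q} — ¬v is true.
  2. {¬v, q} — ¬v is true.
  3. {u, q} — u is true.
  4. {u, v} — u is true.
  5. {¬t, v} — ¬t is true.
  6. {v, ¬p} — ¬p is true.
  7. {¬q, ¬u} — ¬q is true.
  8. {¬u, ¬p} — ¬p is true.
  9. {¬v, ¬u} — ¬v is true.
  10. {q, ¬t} — ¬t is true.
  11. {¬t, s} — ¬t is true.
  12. {s, ¬u} — s is true.
  13. {¬q, s} — s is true.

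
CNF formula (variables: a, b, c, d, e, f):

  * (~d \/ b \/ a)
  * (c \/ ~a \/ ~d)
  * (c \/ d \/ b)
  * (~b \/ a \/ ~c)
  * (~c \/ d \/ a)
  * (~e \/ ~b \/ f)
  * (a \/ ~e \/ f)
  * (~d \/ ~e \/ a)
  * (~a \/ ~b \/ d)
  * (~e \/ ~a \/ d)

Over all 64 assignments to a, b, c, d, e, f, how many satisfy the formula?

Split on a, then d.
  a=1, d=1: 7 of the 16 assignments to (b,c,e,f) work.
  a=1, d=0: remaining (b,c,e,f) ∈ {(0,1,0,0); (0,1,0,1)} — 2.
  a=0, d=1: remaining (b,c,e,f) ∈ {(1,0,0,0); (1,0,0,1)} — 2.
  a=0, d=0: remaining (b,c,e,f) ∈ {(1,0,0,0); (1,0,0,1); (1,0,1,1)} — 3.
Total: 7 + 2 + 2 + 3 = 14.

14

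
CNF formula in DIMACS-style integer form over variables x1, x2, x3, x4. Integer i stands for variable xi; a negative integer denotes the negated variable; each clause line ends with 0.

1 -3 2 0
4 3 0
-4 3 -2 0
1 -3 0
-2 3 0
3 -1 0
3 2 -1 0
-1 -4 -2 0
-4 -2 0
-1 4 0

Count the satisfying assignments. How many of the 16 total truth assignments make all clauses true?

The models are:
  x1=F x2=F x3=F x4=T
  x1=T x2=F x3=T x4=T
That's 2 in total.

2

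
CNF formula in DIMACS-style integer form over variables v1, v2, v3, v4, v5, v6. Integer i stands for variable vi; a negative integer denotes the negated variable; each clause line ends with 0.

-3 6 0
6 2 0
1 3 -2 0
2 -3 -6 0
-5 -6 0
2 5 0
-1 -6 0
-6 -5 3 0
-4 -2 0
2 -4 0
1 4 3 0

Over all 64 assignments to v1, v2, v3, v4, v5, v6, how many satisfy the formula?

3

Satisfying assignments:
  v1=0 v2=1 v3=1 v4=0 v5=0 v6=1
  v1=1 v2=1 v3=0 v4=0 v5=0 v6=0
  v1=1 v2=1 v3=0 v4=0 v5=1 v6=0
Count: 3.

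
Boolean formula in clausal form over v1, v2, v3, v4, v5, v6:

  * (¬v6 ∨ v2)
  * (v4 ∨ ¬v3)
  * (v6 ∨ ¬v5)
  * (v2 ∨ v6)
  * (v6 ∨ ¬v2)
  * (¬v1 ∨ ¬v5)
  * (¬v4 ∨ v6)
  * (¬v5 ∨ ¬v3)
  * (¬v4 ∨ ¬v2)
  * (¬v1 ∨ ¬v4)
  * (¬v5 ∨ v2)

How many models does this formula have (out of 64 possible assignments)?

3

Satisfying assignments:
  v1=0 v2=1 v3=0 v4=0 v5=0 v6=1
  v1=0 v2=1 v3=0 v4=0 v5=1 v6=1
  v1=1 v2=1 v3=0 v4=0 v5=0 v6=1
That's 3 in total.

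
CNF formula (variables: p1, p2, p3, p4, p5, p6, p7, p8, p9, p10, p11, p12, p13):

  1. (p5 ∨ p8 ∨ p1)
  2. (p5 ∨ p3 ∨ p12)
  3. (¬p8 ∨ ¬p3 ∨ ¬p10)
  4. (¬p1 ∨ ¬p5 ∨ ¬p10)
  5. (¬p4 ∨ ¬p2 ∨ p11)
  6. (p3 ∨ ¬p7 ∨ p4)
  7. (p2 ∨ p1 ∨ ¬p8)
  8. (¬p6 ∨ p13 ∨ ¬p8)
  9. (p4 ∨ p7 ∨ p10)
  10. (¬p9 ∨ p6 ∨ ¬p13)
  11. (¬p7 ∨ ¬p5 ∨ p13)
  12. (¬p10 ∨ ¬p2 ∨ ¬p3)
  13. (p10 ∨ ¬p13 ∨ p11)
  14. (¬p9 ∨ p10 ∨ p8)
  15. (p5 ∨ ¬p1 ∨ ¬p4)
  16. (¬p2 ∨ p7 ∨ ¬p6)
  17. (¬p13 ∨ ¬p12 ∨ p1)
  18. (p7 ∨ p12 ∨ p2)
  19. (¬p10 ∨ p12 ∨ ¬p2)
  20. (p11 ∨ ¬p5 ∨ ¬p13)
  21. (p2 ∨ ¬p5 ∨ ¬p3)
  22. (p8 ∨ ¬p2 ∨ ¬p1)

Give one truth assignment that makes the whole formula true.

p1 = False  p2 = True  p3 = False  p4 = True  p5 = True  p6 = False  p7 = False  p8 = True  p9 = False  p10 = False  p11 = True  p12 = False  p13 = False

p9 occurs only negated in the remaining clauses — set p9 = False.
Pure literal: p11 appears only positively; assign p11 = True.
Set p1 = False and propagate.
Set p2 = True and propagate.
Try p3 = False.
The remaining clauses are satisfied by p4 = True, p5 = True, p6 = False, p7 = False, p8 = True, p10 = False, p12 = False, p13 = False.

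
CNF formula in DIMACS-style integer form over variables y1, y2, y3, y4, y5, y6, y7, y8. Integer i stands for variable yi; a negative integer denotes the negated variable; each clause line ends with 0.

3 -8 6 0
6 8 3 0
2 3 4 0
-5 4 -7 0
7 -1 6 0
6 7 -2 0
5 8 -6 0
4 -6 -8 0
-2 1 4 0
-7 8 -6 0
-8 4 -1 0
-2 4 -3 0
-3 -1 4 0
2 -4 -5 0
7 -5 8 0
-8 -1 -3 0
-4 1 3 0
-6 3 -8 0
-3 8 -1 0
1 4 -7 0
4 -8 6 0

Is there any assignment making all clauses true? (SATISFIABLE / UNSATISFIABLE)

SATISFIABLE

Try y1 = False.
Branch on y2: take y2 = True.
  then y4 is forced to True.
  then y3 is forced to True.
Set y5 = False and propagate.
The remaining clauses are satisfied by y6 = True, y7 = False, y8 = True.
Every clause has at least one true literal under this assignment.
So y1=F, y2=T, y3=T, y4=T, y5=F, y6=T, y7=F, y8=T is a satisfying assignment.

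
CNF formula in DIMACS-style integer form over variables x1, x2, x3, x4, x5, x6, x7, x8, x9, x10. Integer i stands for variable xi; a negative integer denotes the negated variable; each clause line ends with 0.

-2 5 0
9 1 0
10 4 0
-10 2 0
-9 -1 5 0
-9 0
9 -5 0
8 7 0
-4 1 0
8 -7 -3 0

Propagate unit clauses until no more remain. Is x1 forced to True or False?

True

(!x9) is a unit clause: x9 = False.
In (x1 || x9), x9 is now false; x1 must hold, so x1 = True.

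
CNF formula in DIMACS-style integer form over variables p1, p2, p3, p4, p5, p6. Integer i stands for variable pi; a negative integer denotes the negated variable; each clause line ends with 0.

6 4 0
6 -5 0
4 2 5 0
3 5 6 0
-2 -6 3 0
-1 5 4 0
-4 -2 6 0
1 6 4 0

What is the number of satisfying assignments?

21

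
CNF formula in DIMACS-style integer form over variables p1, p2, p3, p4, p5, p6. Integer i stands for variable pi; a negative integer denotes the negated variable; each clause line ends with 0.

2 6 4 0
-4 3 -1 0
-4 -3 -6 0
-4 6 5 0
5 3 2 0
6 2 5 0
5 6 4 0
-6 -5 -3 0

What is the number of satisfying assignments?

Split on p6, then p4.
  p6=1, p4=1: remaining (p1,p2,p3,p5) ∈ {(0,0,0,1); (0,1,0,0); (0,1,0,1)} — 3.
  p6=1, p4=0: p1 free; 5 ways for (p2,p3,p5) × 2^1 = 10.
  p6=0, p4=1: p2 free; 3 ways for (p1,p3,p5) × 2^1 = 6.
  p6=0, p4=0: remaining (p1,p2,p3,p5) ∈ {(0,1,0,1); (0,1,1,1); (1,1,0,1); (1,1,1,1)} — 4.
Total: 3 + 10 + 6 + 4 = 23.

23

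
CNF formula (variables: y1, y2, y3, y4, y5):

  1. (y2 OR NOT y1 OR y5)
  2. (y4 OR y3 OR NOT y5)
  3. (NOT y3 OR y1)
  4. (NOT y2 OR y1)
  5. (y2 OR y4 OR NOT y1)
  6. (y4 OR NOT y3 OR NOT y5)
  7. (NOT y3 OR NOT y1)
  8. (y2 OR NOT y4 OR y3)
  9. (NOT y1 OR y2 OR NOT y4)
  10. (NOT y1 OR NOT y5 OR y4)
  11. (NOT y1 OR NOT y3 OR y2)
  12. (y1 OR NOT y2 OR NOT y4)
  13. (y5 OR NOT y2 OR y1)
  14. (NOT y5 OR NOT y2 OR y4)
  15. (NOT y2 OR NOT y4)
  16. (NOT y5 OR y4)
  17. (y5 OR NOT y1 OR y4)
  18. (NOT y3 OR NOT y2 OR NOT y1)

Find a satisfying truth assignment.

y1=0, y2=0, y3=0, y4=0, y5=0

Try y1 = False.
  then y3 is forced to False.
  then y2 is forced to False.
  then y4 is forced to False.
  then y5 is forced to False.
Check each clause:
  1. (y5 OR NOT y1 OR y2) — NOT y1 is true.
  2. (y4 OR NOT y5 OR y3) — NOT y5 is true.
  3. (NOT y3 OR y1) — NOT y3 is true.
  4. (y1 OR NOT y2) — NOT y2 is true.
  5. (y4 OR NOT y1 OR y2) — NOT y1 is true.
  6. (NOT y5 OR y4 OR NOT y3) — NOT y5 is true.
  7. (NOT y1 OR NOT y3) — NOT y3 is true.
  8. (y2 OR y3 OR NOT y4) — NOT y4 is true.
  9. (y2 OR NOT y1 OR NOT y4) — NOT y4 is true.
  10. (NOT y5 OR NOT y1 OR y4) — NOT y5 is true.
  11. (NOT y3 OR NOT y1 OR y2) — NOT y3 is true.
  12. (NOT y4 OR y1 OR NOT y2) — NOT y4 is true.
  13. (y1 OR y5 OR NOT y2) — NOT y2 is true.
  14. (NOT y2 OR NOT y5 OR y4) — NOT y5 is true.
  15. (NOT y4 OR NOT y2) — NOT y4 is true.
  16. (NOT y5 OR y4) — NOT y5 is true.
  17. (y4 OR NOT y1 OR y5) — NOT y1 is true.
  18. (NOT y2 OR NOT y3 OR NOT y1) — NOT y3 is true.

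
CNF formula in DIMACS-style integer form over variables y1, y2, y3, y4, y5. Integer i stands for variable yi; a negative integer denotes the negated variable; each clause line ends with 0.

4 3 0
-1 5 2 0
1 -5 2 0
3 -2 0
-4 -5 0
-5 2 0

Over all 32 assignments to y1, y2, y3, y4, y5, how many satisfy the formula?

9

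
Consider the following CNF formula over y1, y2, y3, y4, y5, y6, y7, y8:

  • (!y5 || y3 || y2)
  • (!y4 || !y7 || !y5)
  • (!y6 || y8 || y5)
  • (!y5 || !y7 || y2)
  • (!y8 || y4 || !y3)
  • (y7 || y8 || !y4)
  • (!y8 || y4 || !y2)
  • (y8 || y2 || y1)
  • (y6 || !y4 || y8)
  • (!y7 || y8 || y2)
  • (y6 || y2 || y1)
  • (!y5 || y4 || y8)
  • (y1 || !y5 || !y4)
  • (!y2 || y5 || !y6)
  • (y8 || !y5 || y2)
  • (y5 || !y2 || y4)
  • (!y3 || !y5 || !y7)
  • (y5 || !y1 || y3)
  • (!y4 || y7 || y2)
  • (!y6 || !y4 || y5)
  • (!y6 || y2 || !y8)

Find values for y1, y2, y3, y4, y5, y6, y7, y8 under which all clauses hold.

y1=False, y2=True, y3=False, y4=True, y5=False, y6=False, y7=True, y8=True

Try y1 = False.
For the remaining variables, y2 = True, y3 = False, y4 = True, y5 = False, y6 = False, y7 = True, y8 = True works.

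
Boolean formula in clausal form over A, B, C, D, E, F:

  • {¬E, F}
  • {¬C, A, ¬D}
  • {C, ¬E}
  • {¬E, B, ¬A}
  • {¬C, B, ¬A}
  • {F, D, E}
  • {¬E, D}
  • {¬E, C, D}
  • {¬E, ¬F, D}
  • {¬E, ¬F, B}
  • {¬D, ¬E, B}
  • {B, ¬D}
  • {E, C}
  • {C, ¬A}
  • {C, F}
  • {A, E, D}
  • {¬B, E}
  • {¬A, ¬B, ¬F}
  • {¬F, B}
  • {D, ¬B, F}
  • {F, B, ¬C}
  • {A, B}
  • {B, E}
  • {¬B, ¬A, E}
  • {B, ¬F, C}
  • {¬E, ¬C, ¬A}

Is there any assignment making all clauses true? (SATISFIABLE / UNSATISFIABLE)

E = True:
  propagation gives F=True, C=True, D=True, A=True; an empty clause results — contradiction.
E = False:
  propagation gives C=True, B=False; an empty clause results — contradiction.
Every branch closes, so no satisfying assignment exists.

UNSATISFIABLE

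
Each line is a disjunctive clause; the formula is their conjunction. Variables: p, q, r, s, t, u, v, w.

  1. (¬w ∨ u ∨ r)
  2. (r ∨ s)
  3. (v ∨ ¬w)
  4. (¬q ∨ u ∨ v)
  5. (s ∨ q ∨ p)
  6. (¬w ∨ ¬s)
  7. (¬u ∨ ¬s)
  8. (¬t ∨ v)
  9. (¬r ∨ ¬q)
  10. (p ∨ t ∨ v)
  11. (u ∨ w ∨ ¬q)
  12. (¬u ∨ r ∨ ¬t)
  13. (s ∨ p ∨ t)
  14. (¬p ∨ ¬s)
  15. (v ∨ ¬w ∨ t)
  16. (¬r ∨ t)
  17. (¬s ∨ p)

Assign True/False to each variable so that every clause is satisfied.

p = 1  q = 0  r = 1  s = 0  t = 1  u = 1  v = 1  w = 1

v occurs only positively in the remaining clauses — set v = True.
Set p = True and propagate.
  then s is forced to False.
  then r is forced to True.
  then q is forced to False.
  then t is forced to True.
u, w are now unconstrained; take u = True, w = True.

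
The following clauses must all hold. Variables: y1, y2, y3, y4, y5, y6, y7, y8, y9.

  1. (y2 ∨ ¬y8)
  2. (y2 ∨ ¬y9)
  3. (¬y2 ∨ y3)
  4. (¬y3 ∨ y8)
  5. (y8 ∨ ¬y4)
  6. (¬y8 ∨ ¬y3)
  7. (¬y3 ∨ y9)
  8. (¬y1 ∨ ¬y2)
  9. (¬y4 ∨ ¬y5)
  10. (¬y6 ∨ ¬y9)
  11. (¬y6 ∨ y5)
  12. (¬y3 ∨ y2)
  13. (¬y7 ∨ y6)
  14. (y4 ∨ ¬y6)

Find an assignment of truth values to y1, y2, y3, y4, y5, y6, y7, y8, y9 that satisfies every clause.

y1 occurs only negated in the remaining clauses — set y1 = False.
Pure literal: y7 appears only negated; assign y7 = False.
Set y2 = False and propagate.
  then y8 is forced to False.
  then y9 is forced to False.
  then y3 is forced to False.
  then y4 is forced to False.
  then y6 is forced to False.
y5 is now unconstrained; take y5 = True.

y1=F  y2=F  y3=F  y4=F  y5=T  y6=F  y7=F  y8=F  y9=F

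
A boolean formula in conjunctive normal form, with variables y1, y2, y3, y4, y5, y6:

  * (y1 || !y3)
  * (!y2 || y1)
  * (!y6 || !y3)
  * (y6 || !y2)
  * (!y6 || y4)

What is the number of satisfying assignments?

18

Case analysis on y6 and y1:
  y6=T, y1=T: remaining (y2,y3,y4,y5) ∈ {(F,F,T,F); (F,F,T,T); (T,F,T,F); (T,F,T,T)} — 4.
  y6=T, y1=F: remaining (y2,y3,y4,y5) ∈ {(F,F,T,F); (F,F,T,T)} — 2.
  y6=F, y1=T: forces y2=F; y3, y4, y5 free → 2^3 = 8.
  y6=F, y1=F: remaining (y2,y3,y4,y5) ∈ {(F,F,F,F); (F,F,F,T); (F,F,T,F); (F,F,T,T)} — 4.
Total: 4 + 2 + 8 + 4 = 18.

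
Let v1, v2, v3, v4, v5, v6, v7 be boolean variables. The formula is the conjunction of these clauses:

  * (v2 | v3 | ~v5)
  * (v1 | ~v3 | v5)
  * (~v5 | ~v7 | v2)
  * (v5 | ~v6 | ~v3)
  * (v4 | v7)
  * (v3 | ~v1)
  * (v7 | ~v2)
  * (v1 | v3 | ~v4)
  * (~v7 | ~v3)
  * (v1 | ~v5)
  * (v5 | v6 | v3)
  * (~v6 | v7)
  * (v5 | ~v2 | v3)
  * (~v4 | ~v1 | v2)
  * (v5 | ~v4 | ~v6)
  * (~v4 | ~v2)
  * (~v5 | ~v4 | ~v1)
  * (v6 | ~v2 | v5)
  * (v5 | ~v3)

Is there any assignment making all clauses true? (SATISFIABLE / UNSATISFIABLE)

Branch on v1: take v1 = False.
  then v5 is forced to False.
  then v3 is forced to False.
  then v4 is forced to False.
  then v7 is forced to True.
  then v6 is forced to True.
  then v2 is forced to False.
So v1=False, v2=False, v3=False, v4=False, v5=False, v6=True, v7=True is a satisfying assignment.

SATISFIABLE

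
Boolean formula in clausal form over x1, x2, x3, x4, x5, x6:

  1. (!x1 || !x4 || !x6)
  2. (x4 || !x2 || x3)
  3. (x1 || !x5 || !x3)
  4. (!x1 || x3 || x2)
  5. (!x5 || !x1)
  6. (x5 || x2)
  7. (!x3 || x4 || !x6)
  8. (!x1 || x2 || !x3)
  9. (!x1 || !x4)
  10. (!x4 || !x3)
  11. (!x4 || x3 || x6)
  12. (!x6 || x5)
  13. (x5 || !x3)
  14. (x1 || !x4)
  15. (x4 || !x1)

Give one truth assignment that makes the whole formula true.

Set x1 = False and propagate.
  then x4 is forced to False.
For the remaining variables, x2 = False, x3 = False, x5 = True, x6 = True works.

x1 = 0, x2 = 0, x3 = 0, x4 = 0, x5 = 1, x6 = 1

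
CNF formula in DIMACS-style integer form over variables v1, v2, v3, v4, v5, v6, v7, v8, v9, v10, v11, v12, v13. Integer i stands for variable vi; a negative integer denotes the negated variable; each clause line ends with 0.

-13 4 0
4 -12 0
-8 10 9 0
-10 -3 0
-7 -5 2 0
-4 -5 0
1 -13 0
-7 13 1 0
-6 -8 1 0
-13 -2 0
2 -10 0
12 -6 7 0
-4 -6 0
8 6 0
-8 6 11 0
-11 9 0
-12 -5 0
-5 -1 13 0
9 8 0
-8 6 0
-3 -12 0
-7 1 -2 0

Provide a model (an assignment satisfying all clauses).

v1=True, v2=False, v3=True, v4=False, v5=False, v6=True, v7=True, v8=False, v9=True, v10=False, v11=True, v12=False, v13=False

Pure literal: v5 appears only negated; assign v5 = False.
v9 occurs only positively in the remaining clauses — set v9 = True.
Branch on v1: take v1 = True.
Branch on v2: take v2 = False.
  then v10 is forced to False.
Set v3 = True and propagate.
  then v12 is forced to False.
The remaining clauses are satisfied by v4 = False, v6 = True, v7 = True, v8 = False, v11 = True, v13 = False.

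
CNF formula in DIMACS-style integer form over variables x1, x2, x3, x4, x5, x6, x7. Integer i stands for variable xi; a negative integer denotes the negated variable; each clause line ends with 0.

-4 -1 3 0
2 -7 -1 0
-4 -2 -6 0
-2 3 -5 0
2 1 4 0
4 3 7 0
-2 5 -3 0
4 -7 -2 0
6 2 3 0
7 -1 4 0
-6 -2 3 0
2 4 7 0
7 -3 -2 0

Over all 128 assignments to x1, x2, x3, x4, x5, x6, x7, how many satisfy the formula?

20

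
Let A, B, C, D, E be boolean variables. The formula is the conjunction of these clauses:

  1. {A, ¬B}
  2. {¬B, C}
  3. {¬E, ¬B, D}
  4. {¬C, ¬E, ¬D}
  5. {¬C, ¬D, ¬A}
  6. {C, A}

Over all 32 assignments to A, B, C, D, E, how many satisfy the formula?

Case analysis on C and A:
  C=1, A=1: remaining (B,D,E) ∈ {(0,0,0); (0,0,1); (1,0,0)} — 3.
  C=1, A=0: remaining (B,D,E) ∈ {(0,0,0); (0,0,1); (0,1,0)} — 3.
  C=0, A=1: remaining (B,D,E) ∈ {(0,0,0); (0,0,1); (0,1,0); (0,1,1)} — 4.
  C=0, A=0: a clause becomes empty — 0.
Total: 3 + 3 + 4 + 0 = 10.

10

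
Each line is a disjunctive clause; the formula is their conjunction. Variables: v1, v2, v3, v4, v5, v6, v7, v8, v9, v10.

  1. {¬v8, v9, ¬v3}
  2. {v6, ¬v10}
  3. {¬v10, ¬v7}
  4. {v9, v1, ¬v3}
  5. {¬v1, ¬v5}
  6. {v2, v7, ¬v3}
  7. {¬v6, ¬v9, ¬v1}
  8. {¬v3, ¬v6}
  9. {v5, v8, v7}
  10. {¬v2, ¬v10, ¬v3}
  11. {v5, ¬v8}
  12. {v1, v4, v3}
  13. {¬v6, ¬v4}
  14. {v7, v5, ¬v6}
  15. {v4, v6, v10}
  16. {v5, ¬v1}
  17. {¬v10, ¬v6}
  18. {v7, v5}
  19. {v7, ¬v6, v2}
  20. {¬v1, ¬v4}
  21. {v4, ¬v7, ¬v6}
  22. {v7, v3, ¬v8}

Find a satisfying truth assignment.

v1=F, v2=T, v3=T, v4=T, v5=T, v6=F, v7=F, v8=F, v9=T, v10=F

Try v1 = False.
Try v2 = True.
The remaining clauses are satisfied by v3 = True, v4 = True, v5 = True, v6 = False, v7 = False, v8 = False, v9 = True, v10 = False.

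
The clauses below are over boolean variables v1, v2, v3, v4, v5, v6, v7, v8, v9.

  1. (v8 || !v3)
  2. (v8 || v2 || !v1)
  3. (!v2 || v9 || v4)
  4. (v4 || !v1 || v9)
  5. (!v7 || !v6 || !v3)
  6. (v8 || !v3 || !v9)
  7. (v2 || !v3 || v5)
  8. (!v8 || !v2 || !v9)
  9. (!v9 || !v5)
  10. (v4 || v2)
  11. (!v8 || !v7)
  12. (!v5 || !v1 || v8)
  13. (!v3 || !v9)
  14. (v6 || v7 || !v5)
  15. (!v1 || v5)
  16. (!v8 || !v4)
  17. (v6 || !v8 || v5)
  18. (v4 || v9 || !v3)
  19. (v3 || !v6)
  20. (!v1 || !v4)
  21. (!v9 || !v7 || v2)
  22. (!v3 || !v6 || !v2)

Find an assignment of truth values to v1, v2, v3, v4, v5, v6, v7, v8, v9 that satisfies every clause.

Pure literal: v1 appears only negated; assign v1 = False.
Branch on v2: take v2 = True.
Branch on v3: take v3 = False.
  then v6 is forced to False.
The remaining clauses are satisfied by v4 = True, v5 = True, v7 = True, v8 = False, v9 = False.

v1=False  v2=True  v3=False  v4=True  v5=True  v6=False  v7=True  v8=False  v9=False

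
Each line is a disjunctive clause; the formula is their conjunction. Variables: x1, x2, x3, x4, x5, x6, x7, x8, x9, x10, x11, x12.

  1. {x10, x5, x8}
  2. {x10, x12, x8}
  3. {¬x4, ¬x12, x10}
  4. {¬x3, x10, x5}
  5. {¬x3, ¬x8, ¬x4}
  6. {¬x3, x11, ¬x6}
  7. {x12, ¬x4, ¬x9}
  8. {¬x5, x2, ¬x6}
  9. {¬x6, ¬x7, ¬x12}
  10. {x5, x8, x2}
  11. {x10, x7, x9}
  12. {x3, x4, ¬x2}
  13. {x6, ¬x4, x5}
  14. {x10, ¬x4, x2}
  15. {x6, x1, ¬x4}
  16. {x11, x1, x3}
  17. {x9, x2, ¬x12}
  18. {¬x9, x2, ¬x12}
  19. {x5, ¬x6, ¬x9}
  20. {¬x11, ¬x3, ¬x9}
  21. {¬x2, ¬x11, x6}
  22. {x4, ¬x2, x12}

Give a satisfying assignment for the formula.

x1 = 1, x2 = 0, x3 = 0, x4 = 0, x5 = 0, x6 = 1, x7 = 1, x8 = 1, x9 = 0, x10 = 0, x11 = 0, x12 = 0

x1 occurs only positively in the remaining clauses — set x1 = True.
Try x2 = False.
The remaining clauses are satisfied by x3 = False, x4 = False, x5 = False, x6 = True, x7 = True, x8 = True, x9 = False, x10 = False, x11 = False, x12 = False.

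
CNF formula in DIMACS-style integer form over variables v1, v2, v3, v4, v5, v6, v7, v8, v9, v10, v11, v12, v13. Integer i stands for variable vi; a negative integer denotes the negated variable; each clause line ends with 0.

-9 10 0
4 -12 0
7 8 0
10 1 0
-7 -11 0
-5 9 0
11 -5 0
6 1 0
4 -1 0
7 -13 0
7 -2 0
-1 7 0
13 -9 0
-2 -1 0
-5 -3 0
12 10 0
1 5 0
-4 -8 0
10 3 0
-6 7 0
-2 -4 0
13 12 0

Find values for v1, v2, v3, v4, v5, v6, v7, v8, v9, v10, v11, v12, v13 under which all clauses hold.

v1 = True  v2 = False  v3 = False  v4 = True  v5 = False  v6 = False  v7 = True  v8 = False  v9 = True  v10 = True  v11 = False  v12 = False  v13 = True

v2 occurs only negated in the remaining clauses — set v2 = False.
Pure literal: v10 appears only positively; assign v10 = True.
Set v1 = True and propagate.
  then v4 is forced to True.
  then v7 is forced to True.
  then v11 is forced to False.
  then v5 is forced to False.
  then v8 is forced to False.
Branch on v9: take v9 = True.
  then v13 is forced to True.
v3, v6, v12 are now unconstrained; take v3 = False, v6 = False, v12 = False.
Every clause has at least one true literal under this assignment.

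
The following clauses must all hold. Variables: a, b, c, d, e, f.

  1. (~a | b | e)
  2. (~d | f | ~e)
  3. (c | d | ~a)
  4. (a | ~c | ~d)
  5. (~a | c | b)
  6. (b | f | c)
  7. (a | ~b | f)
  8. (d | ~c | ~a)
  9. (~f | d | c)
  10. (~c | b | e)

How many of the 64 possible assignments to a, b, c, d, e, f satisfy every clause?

15

Case analysis on c and a:
  c=1, a=1: remaining (b,d,e,f) ∈ {(0,1,1,1); (1,1,0,0); (1,1,0,1); (1,1,1,1)} — 4.
  c=1, a=0: remaining (b,d,e,f) ∈ {(0,0,1,0); (0,0,1,1); (1,0,0,1); (1,0,1,1)} — 4.
  c=0, a=1: remaining (b,d,e,f) ∈ {(1,1,0,0); (1,1,0,1); (1,1,1,1)} — 3.
  c=0, a=0: remaining (b,d,e,f) ∈ {(0,1,0,1); (0,1,1,1); (1,1,0,1); (1,1,1,1)} — 4.
Total: 4 + 4 + 3 + 4 = 15.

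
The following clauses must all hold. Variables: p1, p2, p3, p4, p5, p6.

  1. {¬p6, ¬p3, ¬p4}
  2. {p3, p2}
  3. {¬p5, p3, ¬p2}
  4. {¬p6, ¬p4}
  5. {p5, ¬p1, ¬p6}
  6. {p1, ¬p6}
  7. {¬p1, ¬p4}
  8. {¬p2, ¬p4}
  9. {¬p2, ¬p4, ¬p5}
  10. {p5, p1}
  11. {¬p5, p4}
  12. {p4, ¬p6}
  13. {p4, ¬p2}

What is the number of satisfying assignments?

2

Satisfying assignments:
  p1=F p2=F p3=T p4=T p5=T p6=F
  p1=T p2=F p3=T p4=F p5=F p6=F
Count: 2.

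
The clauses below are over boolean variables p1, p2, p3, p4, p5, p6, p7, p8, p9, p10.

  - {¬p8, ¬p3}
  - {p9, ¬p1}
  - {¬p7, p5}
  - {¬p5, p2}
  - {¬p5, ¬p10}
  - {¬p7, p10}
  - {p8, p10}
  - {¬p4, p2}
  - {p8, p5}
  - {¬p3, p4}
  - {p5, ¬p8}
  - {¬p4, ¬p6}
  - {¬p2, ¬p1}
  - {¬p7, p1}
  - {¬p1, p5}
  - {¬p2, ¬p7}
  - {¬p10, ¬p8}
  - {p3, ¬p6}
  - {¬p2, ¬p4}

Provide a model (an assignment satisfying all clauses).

p1=0, p2=1, p3=0, p4=0, p5=1, p6=0, p7=0, p8=1, p9=0, p10=0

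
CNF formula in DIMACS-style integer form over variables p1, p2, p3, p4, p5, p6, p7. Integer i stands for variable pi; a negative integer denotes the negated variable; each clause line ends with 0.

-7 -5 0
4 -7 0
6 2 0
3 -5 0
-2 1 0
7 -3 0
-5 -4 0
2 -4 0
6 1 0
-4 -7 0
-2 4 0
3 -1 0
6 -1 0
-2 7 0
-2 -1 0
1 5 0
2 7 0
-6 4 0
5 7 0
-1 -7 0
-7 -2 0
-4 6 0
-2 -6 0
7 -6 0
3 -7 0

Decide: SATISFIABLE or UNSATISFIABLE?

UNSATISFIABLE

p7 = True:
  propagation gives p5=False, p4=True; an empty clause results — contradiction.
p7 = False:
  propagation gives p3=False, p5=False; an empty clause results — contradiction.
Every branch closes, so no satisfying assignment exists.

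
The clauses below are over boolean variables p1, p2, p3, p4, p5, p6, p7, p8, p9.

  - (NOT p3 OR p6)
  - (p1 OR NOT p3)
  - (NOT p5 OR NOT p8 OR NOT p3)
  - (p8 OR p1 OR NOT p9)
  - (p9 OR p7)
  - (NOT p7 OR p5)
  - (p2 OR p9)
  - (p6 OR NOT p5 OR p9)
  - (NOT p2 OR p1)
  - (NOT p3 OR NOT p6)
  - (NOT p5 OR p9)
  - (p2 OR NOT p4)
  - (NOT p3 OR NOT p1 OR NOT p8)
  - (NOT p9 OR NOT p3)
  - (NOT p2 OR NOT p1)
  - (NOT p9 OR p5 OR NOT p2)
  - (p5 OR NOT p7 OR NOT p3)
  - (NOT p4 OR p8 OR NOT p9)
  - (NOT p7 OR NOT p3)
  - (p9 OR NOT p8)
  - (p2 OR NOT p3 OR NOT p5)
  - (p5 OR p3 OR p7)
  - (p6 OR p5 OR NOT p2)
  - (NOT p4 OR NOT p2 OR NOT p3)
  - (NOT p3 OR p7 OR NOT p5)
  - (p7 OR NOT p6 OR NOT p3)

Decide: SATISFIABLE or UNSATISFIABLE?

p4 occurs only negated in the remaining clauses — set p4 = False.
Try p1 = True.
  then p2 is forced to False.
  then p9 is forced to True.
  then p3 is forced to False.
The remaining clauses are satisfied by p5 = True, p6 = True, p7 = True, p8 = True.
So p1=True, p2=False, p3=False, p4=False, p5=True, p6=True, p7=True, p8=True, p9=True is a satisfying assignment.

SATISFIABLE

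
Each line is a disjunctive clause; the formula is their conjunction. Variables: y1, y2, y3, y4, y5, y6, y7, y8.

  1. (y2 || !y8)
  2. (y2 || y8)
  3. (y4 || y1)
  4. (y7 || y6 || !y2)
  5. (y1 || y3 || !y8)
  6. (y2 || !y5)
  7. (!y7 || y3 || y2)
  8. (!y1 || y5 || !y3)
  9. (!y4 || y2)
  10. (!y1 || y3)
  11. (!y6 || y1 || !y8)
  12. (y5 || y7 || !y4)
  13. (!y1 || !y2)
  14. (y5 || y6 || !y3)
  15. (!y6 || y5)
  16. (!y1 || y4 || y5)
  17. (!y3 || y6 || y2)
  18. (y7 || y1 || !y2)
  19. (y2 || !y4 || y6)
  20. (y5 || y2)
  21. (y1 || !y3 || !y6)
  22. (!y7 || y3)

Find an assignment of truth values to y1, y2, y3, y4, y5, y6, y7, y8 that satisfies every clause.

y1=F, y2=T, y3=T, y4=T, y5=T, y6=F, y7=T, y8=F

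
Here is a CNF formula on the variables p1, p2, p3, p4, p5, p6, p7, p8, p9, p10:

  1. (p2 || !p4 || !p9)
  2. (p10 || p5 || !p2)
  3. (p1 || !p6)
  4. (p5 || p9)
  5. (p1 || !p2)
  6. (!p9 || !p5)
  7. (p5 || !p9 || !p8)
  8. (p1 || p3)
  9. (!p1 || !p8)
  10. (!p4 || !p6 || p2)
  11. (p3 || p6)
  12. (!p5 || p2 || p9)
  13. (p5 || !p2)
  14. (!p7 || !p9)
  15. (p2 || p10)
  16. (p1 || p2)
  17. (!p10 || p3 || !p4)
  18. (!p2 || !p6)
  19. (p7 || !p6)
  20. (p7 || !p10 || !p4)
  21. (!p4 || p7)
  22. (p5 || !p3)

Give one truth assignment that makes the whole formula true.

p1 = T, p2 = T, p3 = T, p4 = T, p5 = T, p6 = F, p7 = T, p8 = F, p9 = F, p10 = F

p8 occurs only negated in the remaining clauses — set p8 = False.
Set p1 = True and propagate.
Branch on p2: take p2 = True.
  then p5 is forced to True.
  then p9 is forced to False.
  then p6 is forced to False.
  then p3 is forced to True.
Try p4 = True.
  then p7 is forced to True.
p10 is now unconstrained; take p10 = False.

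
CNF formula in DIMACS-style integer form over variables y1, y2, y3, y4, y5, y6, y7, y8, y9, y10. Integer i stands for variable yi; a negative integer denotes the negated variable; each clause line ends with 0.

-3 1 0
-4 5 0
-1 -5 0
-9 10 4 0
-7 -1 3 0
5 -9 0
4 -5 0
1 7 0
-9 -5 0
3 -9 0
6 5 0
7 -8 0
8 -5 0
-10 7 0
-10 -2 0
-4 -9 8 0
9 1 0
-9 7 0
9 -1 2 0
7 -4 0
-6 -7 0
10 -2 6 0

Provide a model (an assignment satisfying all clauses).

Try y1 = True.
  then y5 is forced to False.
  then y4 is forced to False.
  then y9 is forced to False.
  then y6 is forced to True.
  then y2 is forced to True.
  then y10 is forced to False.
  then y7 is forced to False.
  then y8 is forced to False.
y3 is now unconstrained; take y3 = False.

y1=T  y2=T  y3=F  y4=F  y5=F  y6=T  y7=F  y8=F  y9=F  y10=F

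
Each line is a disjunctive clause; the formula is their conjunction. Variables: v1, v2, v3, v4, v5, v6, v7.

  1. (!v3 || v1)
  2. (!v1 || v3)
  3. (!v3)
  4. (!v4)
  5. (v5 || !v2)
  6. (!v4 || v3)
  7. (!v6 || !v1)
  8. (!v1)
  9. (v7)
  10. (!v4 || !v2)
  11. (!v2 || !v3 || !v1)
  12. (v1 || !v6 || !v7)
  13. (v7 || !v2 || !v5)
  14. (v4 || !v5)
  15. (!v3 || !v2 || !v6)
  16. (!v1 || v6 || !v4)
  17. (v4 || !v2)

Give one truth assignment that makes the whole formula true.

v1 = False, v2 = False, v3 = False, v4 = False, v5 = False, v6 = False, v7 = True

Check each clause:
  1. (!v3 || v1) — !v3 is true.
  2. (!v1 || v3) — !v1 is true.
  3. (!v3) — !v3 is true.
  4. (!v4) — !v4 is true.
  5. (v5 || !v2) — !v2 is true.
  6. (!v4 || v3) — !v4 is true.
  7. (!v6 || !v1) — !v6 is true.
  8. (!v1) — !v1 is true.
  9. (v7) — v7 is true.
  10. (!v2 || !v4) — !v4 is true.
  11. (!v1 || !v2 || !v3) — !v3 is true.
  12. (v1 || !v7 || !v6) — !v6 is true.
  13. (v7 || !v2 || !v5) — !v5 is true.
  14. (!v5 || v4) — !v5 is true.
  15. (!v2 || !v3 || !v6) — !v6 is true.
  16. (!v4 || !v1 || v6) — !v4 is true.
  17. (v4 || !v2) — !v2 is true.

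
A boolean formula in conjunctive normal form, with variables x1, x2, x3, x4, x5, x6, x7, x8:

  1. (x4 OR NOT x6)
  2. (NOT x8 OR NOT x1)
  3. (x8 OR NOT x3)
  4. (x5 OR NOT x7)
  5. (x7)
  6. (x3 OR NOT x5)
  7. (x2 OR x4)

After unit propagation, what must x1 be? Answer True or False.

(x7) stands alone — x7 = True.
(x5 OR NOT x7): since x7 = True, the clause reduces to (x5). x5 = True.
From (NOT x5 OR x3) and x5 = True: x3 = True.
From (x8 OR NOT x3) and x3 = True: x8 = True.
From (NOT x1 OR NOT x8) and x8 = True: x1 = False.

False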